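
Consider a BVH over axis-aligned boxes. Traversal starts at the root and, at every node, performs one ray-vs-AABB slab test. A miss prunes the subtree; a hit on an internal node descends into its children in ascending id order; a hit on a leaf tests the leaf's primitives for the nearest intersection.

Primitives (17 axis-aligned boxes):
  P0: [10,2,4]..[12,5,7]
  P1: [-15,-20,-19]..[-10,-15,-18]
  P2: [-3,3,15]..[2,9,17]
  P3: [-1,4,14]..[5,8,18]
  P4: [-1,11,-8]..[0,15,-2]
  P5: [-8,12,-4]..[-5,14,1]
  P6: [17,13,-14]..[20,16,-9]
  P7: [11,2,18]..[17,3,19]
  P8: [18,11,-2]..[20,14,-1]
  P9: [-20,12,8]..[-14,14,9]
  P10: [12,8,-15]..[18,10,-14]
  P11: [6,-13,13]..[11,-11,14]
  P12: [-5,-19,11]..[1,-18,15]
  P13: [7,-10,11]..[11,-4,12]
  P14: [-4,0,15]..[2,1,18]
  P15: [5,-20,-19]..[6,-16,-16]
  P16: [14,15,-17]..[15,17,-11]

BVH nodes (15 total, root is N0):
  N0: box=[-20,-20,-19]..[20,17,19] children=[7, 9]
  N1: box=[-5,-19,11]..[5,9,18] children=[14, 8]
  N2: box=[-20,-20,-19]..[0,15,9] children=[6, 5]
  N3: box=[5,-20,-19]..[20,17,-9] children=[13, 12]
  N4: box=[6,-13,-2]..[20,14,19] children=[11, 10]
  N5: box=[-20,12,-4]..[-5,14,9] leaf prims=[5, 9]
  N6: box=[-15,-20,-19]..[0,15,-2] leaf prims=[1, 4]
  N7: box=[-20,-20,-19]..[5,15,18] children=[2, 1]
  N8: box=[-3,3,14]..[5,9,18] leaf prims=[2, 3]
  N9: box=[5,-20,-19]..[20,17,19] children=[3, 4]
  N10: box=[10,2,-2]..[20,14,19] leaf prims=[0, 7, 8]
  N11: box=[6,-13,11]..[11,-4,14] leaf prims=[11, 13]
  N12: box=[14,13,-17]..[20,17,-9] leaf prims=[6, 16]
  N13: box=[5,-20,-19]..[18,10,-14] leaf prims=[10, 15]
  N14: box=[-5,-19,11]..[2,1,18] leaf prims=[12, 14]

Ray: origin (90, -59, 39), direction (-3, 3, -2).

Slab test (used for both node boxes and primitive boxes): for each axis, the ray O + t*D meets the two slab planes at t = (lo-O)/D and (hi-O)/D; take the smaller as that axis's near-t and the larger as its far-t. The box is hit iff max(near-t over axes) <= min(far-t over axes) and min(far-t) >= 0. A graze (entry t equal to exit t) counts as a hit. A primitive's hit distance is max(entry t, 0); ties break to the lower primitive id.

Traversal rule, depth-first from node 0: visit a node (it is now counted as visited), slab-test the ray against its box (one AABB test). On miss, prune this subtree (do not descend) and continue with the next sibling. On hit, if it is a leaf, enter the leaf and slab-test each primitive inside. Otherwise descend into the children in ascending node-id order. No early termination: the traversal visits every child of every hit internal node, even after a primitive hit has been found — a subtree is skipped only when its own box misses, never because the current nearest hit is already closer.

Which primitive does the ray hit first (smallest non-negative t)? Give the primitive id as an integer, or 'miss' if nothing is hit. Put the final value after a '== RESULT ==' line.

Trace the traversal:
N0 x:[70/3,110/3] y:[13,76/3] z:[10,29] -> hit [70/3,76/3], descend [7, 9]
  N7 x:[85/3,110/3] y:[13,74/3] z:[21/2,29] -> miss, prune
  N9 x:[70/3,85/3] y:[13,76/3] z:[10,29] -> hit [70/3,76/3], descend [3, 4]
    N3 x:[70/3,85/3] y:[13,76/3] z:[24,29] -> hit [24,76/3], descend [12, 13]
      N12 x:[70/3,76/3] y:[24,76/3] z:[24,28] -> hit [24,76/3] leaf, test {P6@t=24, P16@t=25}
      N13 x:[24,85/3] y:[13,23] z:[53/2,29] -> miss, prune
    N4 x:[70/3,28] y:[46/3,73/3] z:[10,41/2] -> miss, prune

order=[0, 7, 9, 3, 12, 13, 4]  |boxes|=7  |leaves|=1  hit=P6

== RESULT ==
6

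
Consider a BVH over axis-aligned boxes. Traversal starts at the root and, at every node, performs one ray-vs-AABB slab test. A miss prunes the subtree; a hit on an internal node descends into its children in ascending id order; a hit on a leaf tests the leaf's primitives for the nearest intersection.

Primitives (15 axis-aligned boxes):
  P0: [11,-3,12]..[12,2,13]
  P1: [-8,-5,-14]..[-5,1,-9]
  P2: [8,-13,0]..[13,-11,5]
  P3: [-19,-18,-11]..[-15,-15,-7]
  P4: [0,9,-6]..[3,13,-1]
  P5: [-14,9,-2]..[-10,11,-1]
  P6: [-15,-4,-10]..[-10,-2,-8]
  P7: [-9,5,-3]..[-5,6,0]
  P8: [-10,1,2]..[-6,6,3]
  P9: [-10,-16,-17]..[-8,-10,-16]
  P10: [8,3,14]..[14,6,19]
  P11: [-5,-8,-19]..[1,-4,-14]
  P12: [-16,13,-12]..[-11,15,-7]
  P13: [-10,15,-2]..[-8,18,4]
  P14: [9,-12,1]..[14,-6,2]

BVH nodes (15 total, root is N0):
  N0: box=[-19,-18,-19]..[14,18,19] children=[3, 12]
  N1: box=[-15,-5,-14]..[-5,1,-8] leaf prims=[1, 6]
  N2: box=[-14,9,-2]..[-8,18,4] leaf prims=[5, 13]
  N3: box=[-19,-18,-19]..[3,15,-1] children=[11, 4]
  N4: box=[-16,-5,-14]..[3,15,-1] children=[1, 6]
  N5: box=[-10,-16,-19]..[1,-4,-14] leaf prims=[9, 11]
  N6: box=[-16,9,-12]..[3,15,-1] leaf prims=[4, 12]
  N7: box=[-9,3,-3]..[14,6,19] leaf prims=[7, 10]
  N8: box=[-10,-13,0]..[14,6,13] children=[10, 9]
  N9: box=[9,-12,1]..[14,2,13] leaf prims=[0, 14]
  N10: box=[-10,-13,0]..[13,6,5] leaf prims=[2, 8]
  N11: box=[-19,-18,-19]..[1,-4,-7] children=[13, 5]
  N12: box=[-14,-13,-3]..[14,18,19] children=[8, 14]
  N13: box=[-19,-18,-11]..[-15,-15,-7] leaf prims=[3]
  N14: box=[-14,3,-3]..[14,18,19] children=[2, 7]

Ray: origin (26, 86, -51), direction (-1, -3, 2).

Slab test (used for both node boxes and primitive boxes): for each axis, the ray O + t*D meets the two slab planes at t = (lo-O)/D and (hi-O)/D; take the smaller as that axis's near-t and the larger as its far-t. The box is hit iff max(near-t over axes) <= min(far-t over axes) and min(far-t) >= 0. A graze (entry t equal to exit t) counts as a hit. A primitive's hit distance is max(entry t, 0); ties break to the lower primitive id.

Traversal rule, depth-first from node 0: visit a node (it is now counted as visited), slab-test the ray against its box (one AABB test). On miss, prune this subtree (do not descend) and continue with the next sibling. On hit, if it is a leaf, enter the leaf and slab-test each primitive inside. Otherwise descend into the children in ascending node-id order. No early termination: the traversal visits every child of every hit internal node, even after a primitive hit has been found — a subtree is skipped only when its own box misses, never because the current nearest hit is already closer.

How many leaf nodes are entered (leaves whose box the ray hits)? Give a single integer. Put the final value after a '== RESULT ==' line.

Traverse from the root:
N0 x:[12,45] y:[68/3,104/3] z:[16,35] -> hit [68/3,104/3], descend [3, 12]
  N3 x:[23,45] y:[71/3,104/3] z:[16,25] -> hit [71/3,25], descend [4, 11]
    N4 x:[23,42] y:[71/3,91/3] z:[37/2,25] -> hit [71/3,25], descend [1, 6]
      N1 x:[31,41] y:[85/3,91/3] z:[37/2,43/2] -> miss, prune
      N6 x:[23,42] y:[71/3,77/3] z:[39/2,25] -> hit [71/3,25] leaf, test {P4@t=73/3, P12(miss)}
    N11 x:[25,45] y:[30,104/3] z:[16,22] -> miss, prune
  N12 x:[12,40] y:[68/3,33] z:[24,35] -> hit [24,33], descend [8, 14]
    N8 x:[12,36] y:[80/3,33] z:[51/2,32] -> hit [80/3,32], descend [9, 10]
      N9 x:[12,17] y:[28,98/3] z:[26,32] -> miss, prune
      N10 x:[13,36] y:[80/3,33] z:[51/2,28] -> hit [80/3,28] leaf, test {P2(miss), P8(miss)}
    N14 x:[12,40] y:[68/3,83/3] z:[24,35] -> hit [24,83/3], descend [2, 7]
      N2 x:[34,40] y:[68/3,77/3] z:[49/2,55/2] -> miss, prune
      N7 x:[12,35] y:[80/3,83/3] z:[24,35] -> hit [80/3,83/3] leaf, test {P7(miss), P10(miss)}

Summary -> nodes [0, 3, 4, 1, 6, 11, 12, 8, 9, 10, 14, 2, 7]; box-tests=13; leaf-entries=3; first=P4

== RESULT ==
3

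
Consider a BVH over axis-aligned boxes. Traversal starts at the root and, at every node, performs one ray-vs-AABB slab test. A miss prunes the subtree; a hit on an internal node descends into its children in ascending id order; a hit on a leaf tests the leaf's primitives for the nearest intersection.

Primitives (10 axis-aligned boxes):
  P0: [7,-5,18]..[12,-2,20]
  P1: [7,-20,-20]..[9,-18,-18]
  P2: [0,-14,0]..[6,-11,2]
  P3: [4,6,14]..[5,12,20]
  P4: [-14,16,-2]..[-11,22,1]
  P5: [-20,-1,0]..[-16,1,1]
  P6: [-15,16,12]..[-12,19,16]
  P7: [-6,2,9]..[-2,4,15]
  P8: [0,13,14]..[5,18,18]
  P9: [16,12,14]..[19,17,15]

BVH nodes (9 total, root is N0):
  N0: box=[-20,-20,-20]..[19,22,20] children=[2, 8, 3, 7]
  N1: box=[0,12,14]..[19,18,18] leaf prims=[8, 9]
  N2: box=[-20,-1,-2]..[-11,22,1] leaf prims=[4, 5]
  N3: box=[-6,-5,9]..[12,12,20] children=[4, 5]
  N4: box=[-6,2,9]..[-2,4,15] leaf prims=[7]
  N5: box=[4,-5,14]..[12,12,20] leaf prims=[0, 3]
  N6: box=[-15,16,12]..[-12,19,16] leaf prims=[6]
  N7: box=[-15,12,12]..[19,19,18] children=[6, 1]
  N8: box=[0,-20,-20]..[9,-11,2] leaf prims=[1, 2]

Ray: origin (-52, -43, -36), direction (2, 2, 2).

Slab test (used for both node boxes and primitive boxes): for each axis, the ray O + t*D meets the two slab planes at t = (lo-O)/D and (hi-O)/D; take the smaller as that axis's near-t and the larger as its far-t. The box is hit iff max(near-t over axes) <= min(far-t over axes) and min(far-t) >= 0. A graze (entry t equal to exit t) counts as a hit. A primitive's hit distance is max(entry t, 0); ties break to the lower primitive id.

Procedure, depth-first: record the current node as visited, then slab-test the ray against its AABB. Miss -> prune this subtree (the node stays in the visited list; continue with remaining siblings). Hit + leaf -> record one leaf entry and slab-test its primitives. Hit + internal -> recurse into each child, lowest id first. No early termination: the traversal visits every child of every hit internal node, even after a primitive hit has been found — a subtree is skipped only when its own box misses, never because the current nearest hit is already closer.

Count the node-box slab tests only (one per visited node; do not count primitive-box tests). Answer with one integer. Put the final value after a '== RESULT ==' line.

Trace the traversal:
N0 x:[16,71/2] y:[23/2,65/2] z:[8,28] -> hit [16,28], descend [2, 3, 7, 8]
  N2 x:[16,41/2] y:[21,65/2] z:[17,37/2] -> miss, prune
  N3 x:[23,32] y:[19,55/2] z:[45/2,28] -> hit [23,55/2], descend [4, 5]
    N4 x:[23,25] y:[45/2,47/2] z:[45/2,51/2] -> hit [23,47/2] leaf, test {P7@t=23}
    N5 x:[28,32] y:[19,55/2] z:[25,28] -> miss, prune
  N7 x:[37/2,71/2] y:[55/2,31] z:[24,27] -> miss, prune
  N8 x:[26,61/2] y:[23/2,16] z:[8,19] -> miss, prune

Visited [0, 2, 3, 4, 5, 7, 8]. Tests: 7 box, 1 leaf. Nearest: P7.

== RESULT ==
7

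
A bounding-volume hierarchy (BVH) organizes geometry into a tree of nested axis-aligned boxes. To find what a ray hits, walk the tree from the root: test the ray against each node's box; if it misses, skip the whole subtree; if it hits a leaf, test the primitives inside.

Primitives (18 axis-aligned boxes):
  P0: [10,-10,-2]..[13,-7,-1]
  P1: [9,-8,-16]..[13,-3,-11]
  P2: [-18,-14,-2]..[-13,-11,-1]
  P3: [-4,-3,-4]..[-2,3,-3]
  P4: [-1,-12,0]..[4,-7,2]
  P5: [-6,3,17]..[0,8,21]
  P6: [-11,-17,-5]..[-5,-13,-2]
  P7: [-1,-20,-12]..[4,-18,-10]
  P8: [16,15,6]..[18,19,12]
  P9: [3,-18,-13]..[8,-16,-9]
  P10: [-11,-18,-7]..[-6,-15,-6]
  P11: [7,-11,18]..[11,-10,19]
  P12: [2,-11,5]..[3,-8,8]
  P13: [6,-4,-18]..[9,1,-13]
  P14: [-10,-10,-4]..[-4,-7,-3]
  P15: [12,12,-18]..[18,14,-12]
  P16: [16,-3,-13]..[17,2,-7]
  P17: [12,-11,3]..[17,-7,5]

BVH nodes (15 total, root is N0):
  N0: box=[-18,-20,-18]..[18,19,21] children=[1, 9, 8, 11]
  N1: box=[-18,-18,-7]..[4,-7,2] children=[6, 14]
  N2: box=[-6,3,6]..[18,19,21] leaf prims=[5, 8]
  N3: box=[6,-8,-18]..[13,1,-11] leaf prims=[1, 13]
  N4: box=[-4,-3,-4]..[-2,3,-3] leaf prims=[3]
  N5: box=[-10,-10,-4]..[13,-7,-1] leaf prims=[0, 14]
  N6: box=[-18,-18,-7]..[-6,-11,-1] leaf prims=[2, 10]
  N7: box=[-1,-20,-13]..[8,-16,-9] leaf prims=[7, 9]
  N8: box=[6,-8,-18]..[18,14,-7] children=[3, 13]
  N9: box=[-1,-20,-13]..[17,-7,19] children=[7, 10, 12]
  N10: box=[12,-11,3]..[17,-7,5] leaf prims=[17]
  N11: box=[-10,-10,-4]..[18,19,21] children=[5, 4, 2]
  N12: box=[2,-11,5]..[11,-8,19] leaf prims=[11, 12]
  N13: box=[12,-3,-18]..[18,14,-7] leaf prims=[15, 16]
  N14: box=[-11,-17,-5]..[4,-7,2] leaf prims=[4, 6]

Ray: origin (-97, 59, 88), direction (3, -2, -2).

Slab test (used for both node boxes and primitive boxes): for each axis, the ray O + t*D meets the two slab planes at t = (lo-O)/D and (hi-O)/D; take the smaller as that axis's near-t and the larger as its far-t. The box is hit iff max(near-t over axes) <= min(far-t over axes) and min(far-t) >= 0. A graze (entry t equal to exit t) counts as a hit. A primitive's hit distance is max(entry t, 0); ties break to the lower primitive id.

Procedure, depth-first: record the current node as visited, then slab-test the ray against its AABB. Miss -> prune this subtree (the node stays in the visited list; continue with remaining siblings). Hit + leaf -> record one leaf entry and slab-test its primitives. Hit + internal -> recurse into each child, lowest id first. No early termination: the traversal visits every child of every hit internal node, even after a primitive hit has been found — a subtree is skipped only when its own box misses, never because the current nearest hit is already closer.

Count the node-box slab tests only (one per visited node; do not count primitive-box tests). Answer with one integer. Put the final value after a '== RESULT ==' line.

Walk:
N0 x:[79/3,115/3] y:[20,79/2] z:[67/2,53] -> hit [67/2,115/3], descend [1, 8, 9, 11]
  N1 x:[79/3,101/3] y:[33,77/2] z:[43,95/2] -> miss, prune
  N8 x:[103/3,115/3] y:[45/2,67/2] z:[95/2,53] -> miss, prune
  N9 x:[32,38] y:[33,79/2] z:[69/2,101/2] -> hit [69/2,38], descend [7, 10, 12]
    N7 x:[32,35] y:[75/2,79/2] z:[97/2,101/2] -> miss, prune
    N10 x:[109/3,38] y:[33,35] z:[83/2,85/2] -> miss, prune
    N12 x:[33,36] y:[67/2,35] z:[69/2,83/2] -> hit [69/2,35] leaf, test {P11@t=104/3, P12(miss)}
  N11 x:[29,115/3] y:[20,69/2] z:[67/2,46] -> hit [67/2,69/2], descend [2, 4, 5]
    N2 x:[91/3,115/3] y:[20,28] z:[67/2,41] -> miss, prune
    N4 x:[31,95/3] y:[28,31] z:[91/2,46] -> miss, prune
    N5 x:[29,110/3] y:[33,69/2] z:[89/2,46] -> miss, prune

11 AABB tests over nodes [0, 1, 8, 9, 7, 10, 12, 11, 2, 4, 5]; 1 leaf entered; closest P11.

== RESULT ==
11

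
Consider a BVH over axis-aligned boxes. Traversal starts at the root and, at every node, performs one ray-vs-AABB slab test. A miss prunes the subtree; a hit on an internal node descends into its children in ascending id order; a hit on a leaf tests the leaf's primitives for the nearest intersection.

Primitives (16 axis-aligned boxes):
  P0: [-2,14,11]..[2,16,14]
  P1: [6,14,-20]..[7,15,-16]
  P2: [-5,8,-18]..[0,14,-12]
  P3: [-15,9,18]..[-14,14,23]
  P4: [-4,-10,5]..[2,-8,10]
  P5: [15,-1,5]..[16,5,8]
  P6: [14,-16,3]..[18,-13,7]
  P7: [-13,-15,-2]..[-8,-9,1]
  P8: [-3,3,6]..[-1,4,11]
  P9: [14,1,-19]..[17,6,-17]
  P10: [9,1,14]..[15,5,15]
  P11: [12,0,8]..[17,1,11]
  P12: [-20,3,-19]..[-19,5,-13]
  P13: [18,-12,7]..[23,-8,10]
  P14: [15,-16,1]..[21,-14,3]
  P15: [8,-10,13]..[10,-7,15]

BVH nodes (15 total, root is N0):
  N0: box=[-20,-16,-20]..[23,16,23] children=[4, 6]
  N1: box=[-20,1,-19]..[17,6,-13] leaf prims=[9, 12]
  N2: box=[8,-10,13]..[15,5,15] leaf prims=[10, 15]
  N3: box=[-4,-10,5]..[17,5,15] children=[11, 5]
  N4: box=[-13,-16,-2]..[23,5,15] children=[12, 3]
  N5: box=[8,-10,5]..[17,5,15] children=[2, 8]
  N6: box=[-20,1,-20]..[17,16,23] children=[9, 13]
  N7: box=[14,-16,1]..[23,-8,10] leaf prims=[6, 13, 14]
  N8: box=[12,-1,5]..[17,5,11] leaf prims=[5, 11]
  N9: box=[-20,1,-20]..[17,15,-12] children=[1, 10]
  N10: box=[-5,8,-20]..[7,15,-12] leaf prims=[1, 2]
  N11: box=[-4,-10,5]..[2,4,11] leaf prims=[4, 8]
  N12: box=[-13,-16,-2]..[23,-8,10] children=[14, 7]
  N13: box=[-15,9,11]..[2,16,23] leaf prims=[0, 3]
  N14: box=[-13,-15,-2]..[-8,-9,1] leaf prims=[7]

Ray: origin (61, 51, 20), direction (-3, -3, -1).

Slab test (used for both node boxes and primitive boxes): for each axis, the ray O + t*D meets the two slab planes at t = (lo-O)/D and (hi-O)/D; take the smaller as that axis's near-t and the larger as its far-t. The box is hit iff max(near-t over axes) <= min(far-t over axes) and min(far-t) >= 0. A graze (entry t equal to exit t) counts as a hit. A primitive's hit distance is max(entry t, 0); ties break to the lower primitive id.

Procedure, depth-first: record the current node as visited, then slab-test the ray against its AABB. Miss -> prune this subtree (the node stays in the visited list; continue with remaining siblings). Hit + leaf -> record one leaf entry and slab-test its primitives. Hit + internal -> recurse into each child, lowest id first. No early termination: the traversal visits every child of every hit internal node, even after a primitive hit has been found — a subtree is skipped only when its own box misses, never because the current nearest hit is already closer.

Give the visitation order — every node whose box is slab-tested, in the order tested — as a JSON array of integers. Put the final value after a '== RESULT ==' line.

Traverse from the root:
N0 x:[38/3,27] y:[35/3,67/3] z:[-3,40] -> hit [38/3,67/3], descend [4, 6]
  N4 x:[38/3,74/3] y:[46/3,67/3] z:[5,22] -> hit [46/3,22], descend [3, 12]
    N3 x:[44/3,65/3] y:[46/3,61/3] z:[5,15] -> miss, prune
    N12 x:[38/3,74/3] y:[59/3,67/3] z:[10,22] -> hit [59/3,22], descend [7, 14]
      N7 x:[38/3,47/3] y:[59/3,67/3] z:[10,19] -> miss, prune
      N14 x:[23,74/3] y:[20,22] z:[19,22] -> miss, prune
  N6 x:[44/3,27] y:[35/3,50/3] z:[-3,40] -> hit [44/3,50/3], descend [9, 13]
    N9 x:[44/3,27] y:[12,50/3] z:[32,40] -> miss, prune
    N13 x:[59/3,76/3] y:[35/3,14] z:[-3,9] -> miss, prune

Summary -> nodes [0, 4, 3, 12, 7, 14, 6, 9, 13]; box-tests=9; leaf-entries=0; first=miss

== RESULT ==
[0, 4, 3, 12, 7, 14, 6, 9, 13]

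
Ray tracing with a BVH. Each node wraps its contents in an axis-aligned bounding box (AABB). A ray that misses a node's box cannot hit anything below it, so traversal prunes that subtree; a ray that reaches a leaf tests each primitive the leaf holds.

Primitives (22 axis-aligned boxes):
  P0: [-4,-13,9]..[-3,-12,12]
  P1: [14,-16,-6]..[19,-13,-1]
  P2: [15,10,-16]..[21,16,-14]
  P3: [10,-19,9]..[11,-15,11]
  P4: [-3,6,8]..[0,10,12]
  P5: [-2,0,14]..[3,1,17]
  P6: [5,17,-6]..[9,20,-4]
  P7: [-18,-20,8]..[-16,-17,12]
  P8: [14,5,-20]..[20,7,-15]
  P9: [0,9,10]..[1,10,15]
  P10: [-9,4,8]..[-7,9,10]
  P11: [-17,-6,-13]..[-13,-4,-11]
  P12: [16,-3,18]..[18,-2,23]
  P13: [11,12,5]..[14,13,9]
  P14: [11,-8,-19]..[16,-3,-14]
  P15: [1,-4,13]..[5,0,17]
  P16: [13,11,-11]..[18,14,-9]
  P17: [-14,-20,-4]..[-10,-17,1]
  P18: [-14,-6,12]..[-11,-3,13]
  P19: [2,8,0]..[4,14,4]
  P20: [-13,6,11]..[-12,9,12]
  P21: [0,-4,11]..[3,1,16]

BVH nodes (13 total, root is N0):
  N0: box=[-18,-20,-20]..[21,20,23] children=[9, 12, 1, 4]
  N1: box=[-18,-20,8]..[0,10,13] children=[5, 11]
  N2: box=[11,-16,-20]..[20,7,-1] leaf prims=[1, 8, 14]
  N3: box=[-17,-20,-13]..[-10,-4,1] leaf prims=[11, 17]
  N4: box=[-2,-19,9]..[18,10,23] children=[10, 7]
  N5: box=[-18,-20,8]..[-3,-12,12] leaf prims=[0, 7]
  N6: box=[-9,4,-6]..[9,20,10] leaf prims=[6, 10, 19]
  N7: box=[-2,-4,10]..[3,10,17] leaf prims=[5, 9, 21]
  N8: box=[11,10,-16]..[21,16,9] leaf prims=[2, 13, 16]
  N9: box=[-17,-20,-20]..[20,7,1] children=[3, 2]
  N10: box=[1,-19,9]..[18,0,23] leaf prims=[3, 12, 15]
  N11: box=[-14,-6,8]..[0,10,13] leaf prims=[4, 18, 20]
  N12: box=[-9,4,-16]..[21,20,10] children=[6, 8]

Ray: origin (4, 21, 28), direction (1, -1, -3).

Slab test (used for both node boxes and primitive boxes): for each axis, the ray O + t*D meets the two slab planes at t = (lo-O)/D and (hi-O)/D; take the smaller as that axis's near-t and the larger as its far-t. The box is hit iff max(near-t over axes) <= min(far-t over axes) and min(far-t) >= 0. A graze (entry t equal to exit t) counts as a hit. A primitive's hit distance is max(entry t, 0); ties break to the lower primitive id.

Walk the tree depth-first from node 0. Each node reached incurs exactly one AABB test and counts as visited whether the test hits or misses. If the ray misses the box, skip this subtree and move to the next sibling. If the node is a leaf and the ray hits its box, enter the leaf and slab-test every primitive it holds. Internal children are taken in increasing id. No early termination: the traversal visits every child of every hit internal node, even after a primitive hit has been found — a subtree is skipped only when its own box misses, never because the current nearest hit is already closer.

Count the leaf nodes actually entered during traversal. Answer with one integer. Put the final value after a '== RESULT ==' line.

Traverse from the root:
N0 x:[-22,17] y:[1,41] z:[5/3,16] -> hit [5/3,16], descend [1, 4, 9, 12]
  N1 x:[-22,-4] y:[11,41] z:[5,20/3] -> miss, prune
  N4 x:[-6,14] y:[11,40] z:[5/3,19/3] -> miss, prune
  N9 x:[-21,16] y:[14,41] z:[9,16] -> hit [14,16], descend [2, 3]
    N2 x:[7,16] y:[14,37] z:[29/3,16] -> hit [14,16] leaf, test {P1(miss), P8@t=43/3, P14(miss)}
    N3 x:[-21,-14] y:[25,41] z:[9,41/3] -> miss, prune
  N12 x:[-13,17] y:[1,17] z:[6,44/3] -> hit [6,44/3], descend [6, 8]
    N6 x:[-13,5] y:[1,17] z:[6,34/3] -> miss, prune
    N8 x:[7,17] y:[5,11] z:[19/3,44/3] -> hit [7,11] leaf, test {P2(miss), P13(miss), P16(miss)}

9 AABB tests over nodes [0, 1, 4, 9, 2, 3, 12, 6, 8]; 2 leaves entered; closest P8.

== RESULT ==
2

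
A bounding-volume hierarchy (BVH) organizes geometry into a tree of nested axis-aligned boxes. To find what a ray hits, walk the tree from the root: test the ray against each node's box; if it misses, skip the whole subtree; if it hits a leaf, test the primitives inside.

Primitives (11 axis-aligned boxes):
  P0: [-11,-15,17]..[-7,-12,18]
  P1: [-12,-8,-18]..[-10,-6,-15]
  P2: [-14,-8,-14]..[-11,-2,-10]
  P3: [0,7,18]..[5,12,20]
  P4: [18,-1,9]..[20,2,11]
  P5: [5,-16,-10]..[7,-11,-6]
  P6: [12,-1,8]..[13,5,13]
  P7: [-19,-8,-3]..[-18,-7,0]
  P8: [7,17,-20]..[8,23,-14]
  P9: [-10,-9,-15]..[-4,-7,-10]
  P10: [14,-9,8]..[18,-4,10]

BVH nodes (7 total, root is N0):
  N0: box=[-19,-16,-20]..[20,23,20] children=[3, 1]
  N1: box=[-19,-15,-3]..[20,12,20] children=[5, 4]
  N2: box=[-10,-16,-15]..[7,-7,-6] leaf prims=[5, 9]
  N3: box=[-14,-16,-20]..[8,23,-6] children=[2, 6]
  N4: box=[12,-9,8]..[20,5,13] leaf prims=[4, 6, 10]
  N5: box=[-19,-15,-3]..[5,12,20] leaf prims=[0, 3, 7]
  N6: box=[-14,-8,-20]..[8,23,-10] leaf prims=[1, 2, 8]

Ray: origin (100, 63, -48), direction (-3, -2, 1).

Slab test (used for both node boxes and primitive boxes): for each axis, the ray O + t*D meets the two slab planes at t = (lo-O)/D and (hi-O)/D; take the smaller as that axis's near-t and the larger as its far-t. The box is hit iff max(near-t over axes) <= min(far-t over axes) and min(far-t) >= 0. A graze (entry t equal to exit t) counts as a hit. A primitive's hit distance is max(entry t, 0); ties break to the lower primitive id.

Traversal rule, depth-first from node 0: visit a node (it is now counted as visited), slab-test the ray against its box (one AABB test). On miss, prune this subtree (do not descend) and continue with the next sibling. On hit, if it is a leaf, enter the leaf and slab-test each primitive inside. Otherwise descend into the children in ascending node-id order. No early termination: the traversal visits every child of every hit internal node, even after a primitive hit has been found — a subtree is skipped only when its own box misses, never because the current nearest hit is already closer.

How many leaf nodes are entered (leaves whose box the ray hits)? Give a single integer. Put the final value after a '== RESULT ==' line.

Traverse from the root:
N0 x:[80/3,119/3] y:[20,79/2] z:[28,68] -> hit [28,79/2], descend [1, 3]
  N1 x:[80/3,119/3] y:[51/2,39] z:[45,68] -> miss, prune
  N3 x:[92/3,38] y:[20,79/2] z:[28,42] -> hit [92/3,38], descend [2, 6]
    N2 x:[31,110/3] y:[35,79/2] z:[33,42] -> hit [35,110/3] leaf, test {P5(miss), P9@t=35}
    N6 x:[92/3,38] y:[20,71/2] z:[28,38] -> hit [92/3,71/2] leaf, test {P1(miss), P2(miss), P8(miss)}

order=[0, 1, 3, 2, 6]  |boxes|=5  |leaves|=2  hit=P9

== RESULT ==
2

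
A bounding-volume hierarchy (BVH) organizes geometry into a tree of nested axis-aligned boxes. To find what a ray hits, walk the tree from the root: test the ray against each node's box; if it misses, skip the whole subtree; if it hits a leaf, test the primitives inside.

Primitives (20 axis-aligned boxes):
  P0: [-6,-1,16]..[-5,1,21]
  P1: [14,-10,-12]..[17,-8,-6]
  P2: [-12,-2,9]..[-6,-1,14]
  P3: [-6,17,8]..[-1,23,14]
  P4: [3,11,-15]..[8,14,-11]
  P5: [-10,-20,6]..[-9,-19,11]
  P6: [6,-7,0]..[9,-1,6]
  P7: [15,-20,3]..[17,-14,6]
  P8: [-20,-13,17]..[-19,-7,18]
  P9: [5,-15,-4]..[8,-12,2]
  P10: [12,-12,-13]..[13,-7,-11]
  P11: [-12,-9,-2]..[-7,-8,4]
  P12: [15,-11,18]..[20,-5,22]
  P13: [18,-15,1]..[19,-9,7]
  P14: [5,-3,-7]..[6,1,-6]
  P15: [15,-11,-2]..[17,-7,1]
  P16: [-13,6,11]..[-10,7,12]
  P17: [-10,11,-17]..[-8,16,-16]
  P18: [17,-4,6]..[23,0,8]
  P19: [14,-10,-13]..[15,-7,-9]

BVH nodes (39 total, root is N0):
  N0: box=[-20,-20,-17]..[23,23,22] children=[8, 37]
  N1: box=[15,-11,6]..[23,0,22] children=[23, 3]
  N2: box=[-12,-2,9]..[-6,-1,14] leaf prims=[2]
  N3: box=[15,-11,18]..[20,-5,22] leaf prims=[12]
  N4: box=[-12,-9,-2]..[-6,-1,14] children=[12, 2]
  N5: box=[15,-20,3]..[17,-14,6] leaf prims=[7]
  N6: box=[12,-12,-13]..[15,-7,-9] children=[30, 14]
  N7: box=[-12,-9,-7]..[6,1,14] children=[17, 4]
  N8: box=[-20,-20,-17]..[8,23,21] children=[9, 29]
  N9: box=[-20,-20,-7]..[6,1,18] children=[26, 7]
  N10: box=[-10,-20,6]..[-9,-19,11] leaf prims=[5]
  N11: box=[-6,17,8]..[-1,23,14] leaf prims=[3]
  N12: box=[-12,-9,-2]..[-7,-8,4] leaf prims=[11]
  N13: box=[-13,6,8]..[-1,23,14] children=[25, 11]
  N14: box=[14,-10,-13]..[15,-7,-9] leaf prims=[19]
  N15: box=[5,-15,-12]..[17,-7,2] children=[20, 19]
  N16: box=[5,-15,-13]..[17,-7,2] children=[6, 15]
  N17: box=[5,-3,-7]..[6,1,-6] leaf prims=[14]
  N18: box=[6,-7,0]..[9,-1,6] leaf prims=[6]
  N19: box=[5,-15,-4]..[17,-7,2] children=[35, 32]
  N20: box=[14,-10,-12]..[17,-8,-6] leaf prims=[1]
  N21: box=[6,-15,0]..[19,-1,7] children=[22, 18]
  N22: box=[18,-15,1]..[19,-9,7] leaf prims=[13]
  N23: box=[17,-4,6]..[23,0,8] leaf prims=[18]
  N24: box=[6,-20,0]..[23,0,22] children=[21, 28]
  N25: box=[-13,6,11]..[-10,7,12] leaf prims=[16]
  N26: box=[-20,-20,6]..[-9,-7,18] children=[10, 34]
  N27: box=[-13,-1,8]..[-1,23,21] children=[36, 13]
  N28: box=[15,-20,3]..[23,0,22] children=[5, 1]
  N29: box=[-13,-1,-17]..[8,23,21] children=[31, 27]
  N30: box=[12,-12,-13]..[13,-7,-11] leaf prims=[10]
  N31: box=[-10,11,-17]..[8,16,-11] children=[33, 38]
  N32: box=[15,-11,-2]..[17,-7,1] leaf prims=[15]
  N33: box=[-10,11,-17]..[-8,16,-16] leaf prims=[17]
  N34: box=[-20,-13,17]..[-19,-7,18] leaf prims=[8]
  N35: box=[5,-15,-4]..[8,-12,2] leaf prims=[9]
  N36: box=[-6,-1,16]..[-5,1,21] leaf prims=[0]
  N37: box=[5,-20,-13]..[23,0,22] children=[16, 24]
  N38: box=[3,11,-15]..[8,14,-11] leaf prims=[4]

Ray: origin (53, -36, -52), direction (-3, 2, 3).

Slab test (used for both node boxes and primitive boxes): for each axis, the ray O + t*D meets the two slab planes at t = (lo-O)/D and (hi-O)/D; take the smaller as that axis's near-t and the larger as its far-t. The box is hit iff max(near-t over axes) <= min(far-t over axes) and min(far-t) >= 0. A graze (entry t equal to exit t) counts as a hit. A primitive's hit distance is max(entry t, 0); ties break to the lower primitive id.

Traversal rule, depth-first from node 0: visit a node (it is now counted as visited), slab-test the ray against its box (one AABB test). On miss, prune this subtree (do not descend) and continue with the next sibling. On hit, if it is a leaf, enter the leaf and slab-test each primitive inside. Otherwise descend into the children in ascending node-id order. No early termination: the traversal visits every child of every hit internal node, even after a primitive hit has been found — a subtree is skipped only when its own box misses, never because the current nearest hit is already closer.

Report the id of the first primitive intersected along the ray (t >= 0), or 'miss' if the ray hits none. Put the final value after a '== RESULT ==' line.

Walk:
N0 x:[10,73/3] y:[8,59/2] z:[35/3,74/3] -> hit [35/3,73/3], descend [8, 37]
  N8 x:[15,73/3] y:[8,59/2] z:[35/3,73/3] -> hit [15,73/3], descend [9, 29]
    N9 x:[47/3,73/3] y:[8,37/2] z:[15,70/3] -> hit [47/3,37/2], descend [7, 26]
      N7 x:[47/3,65/3] y:[27/2,37/2] z:[15,22] -> hit [47/3,37/2], descend [4, 17]
        N4 x:[59/3,65/3] y:[27/2,35/2] z:[50/3,22] -> miss, prune
        N17 x:[47/3,16] y:[33/2,37/2] z:[15,46/3] -> miss, prune
      N26 x:[62/3,73/3] y:[8,29/2] z:[58/3,70/3] -> miss, prune
    N29 x:[15,22] y:[35/2,59/2] z:[35/3,73/3] -> hit [35/2,22], descend [27, 31]
      N27 x:[18,22] y:[35/2,59/2] z:[20,73/3] -> hit [20,22], descend [13, 36]
        N13 x:[18,22] y:[21,59/2] z:[20,22] -> hit [21,22], descend [11, 25]
          N11 x:[18,59/3] y:[53/2,59/2] z:[20,22] -> miss, prune
          N25 x:[21,22] y:[21,43/2] z:[21,64/3] -> hit [21,64/3] leaf, test {P16@t=21}
        N36 x:[58/3,59/3] y:[35/2,37/2] z:[68/3,73/3] -> miss, prune
      N31 x:[15,21] y:[47/2,26] z:[35/3,41/3] -> miss, prune
  N37 x:[10,16] y:[8,18] z:[13,74/3] -> hit [13,16], descend [16, 24]
    N16 x:[12,16] y:[21/2,29/2] z:[13,18] -> hit [13,29/2], descend [6, 15]
      N6 x:[38/3,41/3] y:[12,29/2] z:[13,43/3] -> hit [13,41/3], descend [14, 30]
        N14 x:[38/3,13] y:[13,29/2] z:[13,43/3] -> hit [13,13] leaf, test {P19@t=13}
        N30 x:[40/3,41/3] y:[12,29/2] z:[13,41/3] -> hit [40/3,41/3] leaf, test {P10@t=40/3}
      N15 x:[12,16] y:[21/2,29/2] z:[40/3,18] -> hit [40/3,29/2], descend [19, 20]
        N19 x:[12,16] y:[21/2,29/2] z:[16,18] -> miss, prune
        N20 x:[12,13] y:[13,14] z:[40/3,46/3] -> miss, prune
    N24 x:[10,47/3] y:[8,18] z:[52/3,74/3] -> miss, prune

23 AABB tests over nodes [0, 8, 9, 7, 4, 17, 26, 29, 27, 13, 11, 25, 36, 31, 37, 16, 6, 14, 30, 15, 19, 20, 24]; 3 leaves entered; closest P19.

== RESULT ==
19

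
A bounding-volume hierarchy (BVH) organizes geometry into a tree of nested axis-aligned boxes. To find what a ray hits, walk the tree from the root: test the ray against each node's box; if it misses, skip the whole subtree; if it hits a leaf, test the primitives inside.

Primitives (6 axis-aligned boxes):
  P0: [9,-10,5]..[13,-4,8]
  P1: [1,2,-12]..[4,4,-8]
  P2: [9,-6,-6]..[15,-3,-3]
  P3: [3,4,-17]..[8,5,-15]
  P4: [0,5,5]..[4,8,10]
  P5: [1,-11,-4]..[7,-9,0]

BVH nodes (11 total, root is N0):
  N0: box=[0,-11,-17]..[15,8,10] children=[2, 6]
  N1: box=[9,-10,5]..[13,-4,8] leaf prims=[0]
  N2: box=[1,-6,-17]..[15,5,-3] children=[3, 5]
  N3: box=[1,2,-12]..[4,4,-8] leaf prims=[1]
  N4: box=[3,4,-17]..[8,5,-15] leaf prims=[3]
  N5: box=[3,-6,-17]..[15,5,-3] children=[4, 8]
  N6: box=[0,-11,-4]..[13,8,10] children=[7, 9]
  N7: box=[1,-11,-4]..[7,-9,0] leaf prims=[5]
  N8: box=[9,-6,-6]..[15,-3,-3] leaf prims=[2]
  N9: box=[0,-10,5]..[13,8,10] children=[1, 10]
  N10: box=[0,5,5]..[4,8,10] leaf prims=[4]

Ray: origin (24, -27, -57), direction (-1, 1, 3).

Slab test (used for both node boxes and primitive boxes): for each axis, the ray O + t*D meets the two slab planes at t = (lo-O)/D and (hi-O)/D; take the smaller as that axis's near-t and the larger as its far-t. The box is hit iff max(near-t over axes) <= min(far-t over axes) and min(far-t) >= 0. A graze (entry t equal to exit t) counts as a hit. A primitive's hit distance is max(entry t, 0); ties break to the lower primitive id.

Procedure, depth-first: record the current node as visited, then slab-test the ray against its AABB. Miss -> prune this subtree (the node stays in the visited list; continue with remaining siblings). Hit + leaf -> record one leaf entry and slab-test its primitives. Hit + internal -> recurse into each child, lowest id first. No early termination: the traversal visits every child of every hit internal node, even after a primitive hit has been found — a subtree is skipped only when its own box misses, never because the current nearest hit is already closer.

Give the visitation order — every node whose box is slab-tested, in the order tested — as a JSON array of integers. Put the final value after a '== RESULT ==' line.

Trace the traversal:
N0 x:[9,24] y:[16,35] z:[40/3,67/3] -> hit [16,67/3], descend [2, 6]
  N2 x:[9,23] y:[21,32] z:[40/3,18] -> miss, prune
  N6 x:[11,24] y:[16,35] z:[53/3,67/3] -> hit [53/3,67/3], descend [7, 9]
    N7 x:[17,23] y:[16,18] z:[53/3,19] -> hit [53/3,18] leaf, test {P5@t=53/3}
    N9 x:[11,24] y:[17,35] z:[62/3,67/3] -> hit [62/3,67/3], descend [1, 10]
      N1 x:[11,15] y:[17,23] z:[62/3,65/3] -> miss, prune
      N10 x:[20,24] y:[32,35] z:[62/3,67/3] -> miss, prune

order=[0, 2, 6, 7, 9, 1, 10]  |boxes|=7  |leaves|=1  hit=P5

== RESULT ==
[0, 2, 6, 7, 9, 1, 10]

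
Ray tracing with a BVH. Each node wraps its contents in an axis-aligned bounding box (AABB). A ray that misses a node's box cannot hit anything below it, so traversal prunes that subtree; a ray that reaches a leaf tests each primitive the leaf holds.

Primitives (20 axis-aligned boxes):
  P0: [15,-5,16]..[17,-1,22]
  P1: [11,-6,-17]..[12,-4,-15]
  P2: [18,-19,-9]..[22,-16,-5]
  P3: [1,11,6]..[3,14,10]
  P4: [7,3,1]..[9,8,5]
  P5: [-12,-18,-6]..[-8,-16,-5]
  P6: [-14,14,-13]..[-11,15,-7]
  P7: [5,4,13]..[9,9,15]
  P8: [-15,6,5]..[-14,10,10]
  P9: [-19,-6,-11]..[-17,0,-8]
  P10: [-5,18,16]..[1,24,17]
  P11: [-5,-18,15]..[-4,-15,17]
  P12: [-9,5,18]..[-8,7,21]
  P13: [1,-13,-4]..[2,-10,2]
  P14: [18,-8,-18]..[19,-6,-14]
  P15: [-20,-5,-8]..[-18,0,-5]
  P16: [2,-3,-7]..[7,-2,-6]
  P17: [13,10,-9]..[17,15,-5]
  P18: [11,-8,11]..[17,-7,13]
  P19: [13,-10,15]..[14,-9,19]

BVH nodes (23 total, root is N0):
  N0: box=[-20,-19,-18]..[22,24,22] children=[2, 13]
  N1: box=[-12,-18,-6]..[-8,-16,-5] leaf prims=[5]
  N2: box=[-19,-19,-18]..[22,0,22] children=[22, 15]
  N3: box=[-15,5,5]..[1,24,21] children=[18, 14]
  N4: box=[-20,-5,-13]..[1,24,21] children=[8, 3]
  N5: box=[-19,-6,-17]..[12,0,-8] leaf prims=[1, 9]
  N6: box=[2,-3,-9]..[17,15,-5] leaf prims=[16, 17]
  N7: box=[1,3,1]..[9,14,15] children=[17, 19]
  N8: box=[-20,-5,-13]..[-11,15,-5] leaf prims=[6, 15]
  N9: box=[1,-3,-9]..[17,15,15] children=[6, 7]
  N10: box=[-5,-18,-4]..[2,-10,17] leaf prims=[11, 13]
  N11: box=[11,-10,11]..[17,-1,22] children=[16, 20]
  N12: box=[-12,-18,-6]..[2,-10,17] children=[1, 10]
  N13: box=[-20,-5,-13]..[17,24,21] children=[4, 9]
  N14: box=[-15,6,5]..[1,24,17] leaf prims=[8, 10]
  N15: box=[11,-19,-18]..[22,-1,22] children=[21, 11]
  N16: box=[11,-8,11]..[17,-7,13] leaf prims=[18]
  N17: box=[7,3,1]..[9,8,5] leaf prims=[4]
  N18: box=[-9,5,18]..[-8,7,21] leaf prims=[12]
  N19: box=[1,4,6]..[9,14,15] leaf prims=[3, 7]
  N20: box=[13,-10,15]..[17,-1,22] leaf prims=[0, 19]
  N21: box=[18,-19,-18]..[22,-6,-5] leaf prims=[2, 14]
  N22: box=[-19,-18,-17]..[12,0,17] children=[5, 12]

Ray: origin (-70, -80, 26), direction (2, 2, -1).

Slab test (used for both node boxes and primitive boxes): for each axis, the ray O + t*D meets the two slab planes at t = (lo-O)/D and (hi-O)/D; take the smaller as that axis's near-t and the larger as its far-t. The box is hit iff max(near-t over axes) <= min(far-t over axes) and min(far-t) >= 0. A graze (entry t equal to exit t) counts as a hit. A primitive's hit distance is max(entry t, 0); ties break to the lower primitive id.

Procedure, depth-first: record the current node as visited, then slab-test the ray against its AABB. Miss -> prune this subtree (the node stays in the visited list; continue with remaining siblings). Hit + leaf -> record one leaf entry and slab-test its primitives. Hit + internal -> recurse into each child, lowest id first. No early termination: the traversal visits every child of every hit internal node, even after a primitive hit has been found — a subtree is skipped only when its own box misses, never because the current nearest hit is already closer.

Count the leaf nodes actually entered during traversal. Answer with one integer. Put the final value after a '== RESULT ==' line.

Trace the traversal:
N0 x:[25,46] y:[61/2,52] z:[4,44] -> hit [61/2,44], descend [2, 13]
  N2 x:[51/2,46] y:[61/2,40] z:[4,44] -> hit [61/2,40], descend [15, 22]
    N15 x:[81/2,46] y:[61/2,79/2] z:[4,44] -> miss, prune
    N22 x:[51/2,41] y:[31,40] z:[9,43] -> hit [31,40], descend [5, 12]
      N5 x:[51/2,41] y:[37,40] z:[34,43] -> hit [37,40] leaf, test {P1(miss), P9(miss)}
      N12 x:[29,36] y:[31,35] z:[9,32] -> hit [31,32], descend [1, 10]
        N1 x:[29,31] y:[31,32] z:[31,32] -> hit [31,31] leaf, test {P5@t=31}
        N10 x:[65/2,36] y:[31,35] z:[9,30] -> miss, prune
  N13 x:[25,87/2] y:[75/2,52] z:[5,39] -> hit [75/2,39], descend [4, 9]
    N4 x:[25,71/2] y:[75/2,52] z:[5,39] -> miss, prune
    N9 x:[71/2,87/2] y:[77/2,95/2] z:[11,35] -> miss, prune

Summary -> nodes [0, 2, 15, 22, 5, 12, 1, 10, 13, 4, 9]; box-tests=11; leaf-entries=2; first=P5

== RESULT ==
2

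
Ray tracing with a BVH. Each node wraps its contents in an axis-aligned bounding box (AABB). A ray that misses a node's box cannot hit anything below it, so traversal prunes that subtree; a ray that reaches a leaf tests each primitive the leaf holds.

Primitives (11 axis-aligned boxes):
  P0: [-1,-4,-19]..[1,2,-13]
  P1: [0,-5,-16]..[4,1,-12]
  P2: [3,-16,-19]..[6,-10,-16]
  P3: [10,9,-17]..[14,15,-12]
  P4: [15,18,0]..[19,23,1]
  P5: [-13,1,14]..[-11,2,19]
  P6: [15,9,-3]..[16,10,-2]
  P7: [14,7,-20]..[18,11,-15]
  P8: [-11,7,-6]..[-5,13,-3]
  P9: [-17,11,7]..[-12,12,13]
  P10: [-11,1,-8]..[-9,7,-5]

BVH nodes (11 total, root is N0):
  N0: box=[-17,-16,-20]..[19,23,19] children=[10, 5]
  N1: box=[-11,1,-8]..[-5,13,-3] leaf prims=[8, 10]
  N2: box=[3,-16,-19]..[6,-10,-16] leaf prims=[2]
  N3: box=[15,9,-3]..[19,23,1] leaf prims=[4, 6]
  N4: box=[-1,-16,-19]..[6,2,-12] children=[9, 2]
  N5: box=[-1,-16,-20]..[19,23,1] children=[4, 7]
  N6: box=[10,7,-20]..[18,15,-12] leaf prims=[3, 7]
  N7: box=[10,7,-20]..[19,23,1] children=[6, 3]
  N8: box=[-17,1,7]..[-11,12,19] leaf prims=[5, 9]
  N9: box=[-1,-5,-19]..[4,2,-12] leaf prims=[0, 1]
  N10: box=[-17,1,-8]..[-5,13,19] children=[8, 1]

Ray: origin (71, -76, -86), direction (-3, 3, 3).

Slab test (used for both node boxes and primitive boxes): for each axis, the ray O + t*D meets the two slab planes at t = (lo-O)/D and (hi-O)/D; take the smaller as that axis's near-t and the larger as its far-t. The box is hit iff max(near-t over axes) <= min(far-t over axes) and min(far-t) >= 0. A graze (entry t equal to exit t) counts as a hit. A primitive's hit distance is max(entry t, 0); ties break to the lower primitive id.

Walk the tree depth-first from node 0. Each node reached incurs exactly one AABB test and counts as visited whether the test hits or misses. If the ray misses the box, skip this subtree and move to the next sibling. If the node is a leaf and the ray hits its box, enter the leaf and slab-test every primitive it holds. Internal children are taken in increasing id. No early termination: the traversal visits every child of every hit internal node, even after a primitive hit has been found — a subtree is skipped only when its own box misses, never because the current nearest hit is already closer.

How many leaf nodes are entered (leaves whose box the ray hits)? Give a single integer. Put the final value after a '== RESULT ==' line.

Trace the traversal:
N0 x:[52/3,88/3] y:[20,33] z:[22,35] -> hit [22,88/3], descend [5, 10]
  N5 x:[52/3,24] y:[20,33] z:[22,29] -> hit [22,24], descend [4, 7]
    N4 x:[65/3,24] y:[20,26] z:[67/3,74/3] -> hit [67/3,24], descend [2, 9]
      N2 x:[65/3,68/3] y:[20,22] z:[67/3,70/3] -> miss, prune
      N9 x:[67/3,24] y:[71/3,26] z:[67/3,74/3] -> hit [71/3,24] leaf, test {P0@t=24, P1@t=71/3}
    N7 x:[52/3,61/3] y:[83/3,33] z:[22,29] -> miss, prune
  N10 x:[76/3,88/3] y:[77/3,89/3] z:[26,35] -> hit [26,88/3], descend [1, 8]
    N1 x:[76/3,82/3] y:[77/3,89/3] z:[26,83/3] -> hit [26,82/3] leaf, test {P8(miss), P10@t=80/3}
    N8 x:[82/3,88/3] y:[77/3,88/3] z:[31,35] -> miss, prune

Visited [0, 5, 4, 2, 9, 7, 10, 1, 8]. Tests: 9 box, 2 leaf. Nearest: P1.

== RESULT ==
2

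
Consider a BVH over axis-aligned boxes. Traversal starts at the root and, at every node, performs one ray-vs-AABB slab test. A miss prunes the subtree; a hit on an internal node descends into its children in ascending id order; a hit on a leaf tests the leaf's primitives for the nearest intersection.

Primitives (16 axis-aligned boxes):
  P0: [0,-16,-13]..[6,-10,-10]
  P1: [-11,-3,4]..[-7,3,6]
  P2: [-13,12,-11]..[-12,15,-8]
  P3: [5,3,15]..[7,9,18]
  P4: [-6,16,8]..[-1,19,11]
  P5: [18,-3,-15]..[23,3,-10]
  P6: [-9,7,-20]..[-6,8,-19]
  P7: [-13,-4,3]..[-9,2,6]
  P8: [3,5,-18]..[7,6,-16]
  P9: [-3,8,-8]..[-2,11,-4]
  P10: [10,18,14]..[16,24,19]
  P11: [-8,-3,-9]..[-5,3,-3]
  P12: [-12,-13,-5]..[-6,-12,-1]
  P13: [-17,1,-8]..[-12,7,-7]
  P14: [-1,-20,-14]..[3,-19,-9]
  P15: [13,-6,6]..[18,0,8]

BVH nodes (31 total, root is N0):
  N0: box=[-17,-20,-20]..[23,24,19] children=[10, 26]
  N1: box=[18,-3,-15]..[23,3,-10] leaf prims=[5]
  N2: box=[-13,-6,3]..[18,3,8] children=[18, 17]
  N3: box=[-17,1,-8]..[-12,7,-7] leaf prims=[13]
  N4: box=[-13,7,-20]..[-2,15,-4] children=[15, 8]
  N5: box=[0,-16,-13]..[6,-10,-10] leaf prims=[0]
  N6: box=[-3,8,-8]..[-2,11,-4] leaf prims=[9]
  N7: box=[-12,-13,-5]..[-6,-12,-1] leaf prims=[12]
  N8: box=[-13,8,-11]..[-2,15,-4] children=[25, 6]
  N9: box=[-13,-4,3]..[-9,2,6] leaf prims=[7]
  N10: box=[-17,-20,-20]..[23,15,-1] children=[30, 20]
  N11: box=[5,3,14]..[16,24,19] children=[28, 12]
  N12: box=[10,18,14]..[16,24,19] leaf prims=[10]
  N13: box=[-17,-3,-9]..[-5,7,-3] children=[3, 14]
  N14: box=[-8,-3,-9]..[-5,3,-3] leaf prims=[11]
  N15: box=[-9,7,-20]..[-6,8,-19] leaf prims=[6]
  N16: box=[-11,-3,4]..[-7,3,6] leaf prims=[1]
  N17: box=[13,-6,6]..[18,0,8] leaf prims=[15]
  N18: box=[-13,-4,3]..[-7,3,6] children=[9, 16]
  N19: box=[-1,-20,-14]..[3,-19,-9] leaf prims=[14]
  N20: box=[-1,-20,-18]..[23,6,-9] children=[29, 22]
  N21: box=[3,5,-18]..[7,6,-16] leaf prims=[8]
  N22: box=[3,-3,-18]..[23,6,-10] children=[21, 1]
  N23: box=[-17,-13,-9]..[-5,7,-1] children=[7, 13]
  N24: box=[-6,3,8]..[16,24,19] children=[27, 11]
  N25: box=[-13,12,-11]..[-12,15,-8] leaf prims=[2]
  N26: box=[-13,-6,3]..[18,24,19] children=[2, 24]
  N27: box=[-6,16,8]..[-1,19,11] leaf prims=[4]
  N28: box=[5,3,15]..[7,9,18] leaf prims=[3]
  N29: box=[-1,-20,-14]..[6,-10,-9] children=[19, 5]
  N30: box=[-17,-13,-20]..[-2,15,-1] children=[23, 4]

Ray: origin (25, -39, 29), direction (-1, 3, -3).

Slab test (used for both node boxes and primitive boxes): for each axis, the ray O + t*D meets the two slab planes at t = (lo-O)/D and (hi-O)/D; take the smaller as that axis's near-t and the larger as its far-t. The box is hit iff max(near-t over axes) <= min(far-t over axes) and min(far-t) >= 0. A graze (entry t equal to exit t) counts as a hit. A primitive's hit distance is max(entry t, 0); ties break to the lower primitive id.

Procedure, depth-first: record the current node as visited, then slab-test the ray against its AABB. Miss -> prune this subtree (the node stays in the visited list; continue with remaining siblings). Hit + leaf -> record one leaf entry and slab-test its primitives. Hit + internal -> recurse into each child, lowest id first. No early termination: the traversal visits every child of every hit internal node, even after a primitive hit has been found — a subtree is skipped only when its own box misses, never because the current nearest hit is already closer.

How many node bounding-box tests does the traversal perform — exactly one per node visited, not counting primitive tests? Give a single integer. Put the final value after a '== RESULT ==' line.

Traverse from the root:
N0 x:[2,42] y:[19/3,21] z:[10/3,49/3] -> hit [19/3,49/3], descend [10, 26]
  N10 x:[2,42] y:[19/3,18] z:[10,49/3] -> hit [10,49/3], descend [20, 30]
    N20 x:[2,26] y:[19/3,15] z:[38/3,47/3] -> hit [38/3,15], descend [22, 29]
      N22 x:[2,22] y:[12,15] z:[13,47/3] -> hit [13,15], descend [1, 21]
        N1 x:[2,7] y:[12,14] z:[13,44/3] -> miss, prune
        N21 x:[18,22] y:[44/3,15] z:[15,47/3] -> miss, prune
      N29 x:[19,26] y:[19/3,29/3] z:[38/3,43/3] -> miss, prune
    N30 x:[27,42] y:[26/3,18] z:[10,49/3] -> miss, prune
  N26 x:[7,38] y:[11,21] z:[10/3,26/3] -> miss, prune

order=[0, 10, 20, 22, 1, 21, 29, 30, 26]  |boxes|=9  |leaves|=0  hit=miss

== RESULT ==
9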